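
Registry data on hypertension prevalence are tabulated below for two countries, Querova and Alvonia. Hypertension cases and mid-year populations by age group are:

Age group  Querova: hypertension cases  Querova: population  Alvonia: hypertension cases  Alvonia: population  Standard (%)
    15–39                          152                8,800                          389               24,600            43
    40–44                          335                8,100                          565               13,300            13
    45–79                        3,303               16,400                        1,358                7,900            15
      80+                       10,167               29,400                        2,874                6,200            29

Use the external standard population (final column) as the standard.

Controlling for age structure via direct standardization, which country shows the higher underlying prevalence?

Age-specific rates per 1,000 for Querova: 17.273, 41.358, 201.402, 345.816.
For Alvonia: 15.813, 42.481, 171.899, 463.548.
Standard weights: 0.43, 0.13, 0.15, 0.29.
Querova: 0.4300×17.273 + 0.1300×41.358 + 0.1500×201.402 + 0.2900×345.816 = 143.3009 per 1,000.
Alvonia: 0.4300×15.813 + 0.1300×42.481 + 0.1500×171.899 + 0.2900×463.548 = 172.5360 per 1,000.
The crude rates (222.60 vs 99.73) would put Querova higher, but that reflects its age composition; once standardized to a common age structure, Alvonia has the higher underlying rate.

Alvonia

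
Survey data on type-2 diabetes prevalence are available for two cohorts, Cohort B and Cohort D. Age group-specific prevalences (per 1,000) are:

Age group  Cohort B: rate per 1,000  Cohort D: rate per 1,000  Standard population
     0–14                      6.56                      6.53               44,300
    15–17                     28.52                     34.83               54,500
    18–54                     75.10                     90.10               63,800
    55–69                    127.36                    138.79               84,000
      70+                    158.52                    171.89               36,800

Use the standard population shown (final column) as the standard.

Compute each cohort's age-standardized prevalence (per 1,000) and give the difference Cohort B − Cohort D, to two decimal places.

Standard total = 283,400; weights = 0.1563, 0.1923, 0.2251, 0.2964, 0.1299.
Cohort B: 0.1563×6.56 + 0.1923×28.52 + 0.2251×75.10 + 0.2964×127.36 + 0.1299×158.52 = 81.7505 per 1,000.
Cohort D: 0.1563×6.53 + 0.1923×34.83 + 0.2251×90.10 + 0.2964×138.79 + 0.1299×171.89 = 91.4601 per 1,000.
Difference = 81.7505 − 91.4601 = -9.7096.

-9.71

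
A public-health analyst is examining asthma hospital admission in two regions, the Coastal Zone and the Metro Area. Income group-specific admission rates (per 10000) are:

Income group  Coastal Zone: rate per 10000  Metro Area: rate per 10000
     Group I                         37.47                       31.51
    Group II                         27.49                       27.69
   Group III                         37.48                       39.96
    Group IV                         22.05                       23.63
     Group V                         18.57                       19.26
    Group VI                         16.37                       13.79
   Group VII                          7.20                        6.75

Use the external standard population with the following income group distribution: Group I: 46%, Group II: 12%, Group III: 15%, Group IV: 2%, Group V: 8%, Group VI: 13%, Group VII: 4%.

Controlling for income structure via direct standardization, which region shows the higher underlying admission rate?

Coastal Zone

Standard weights: 0.46, 0.12, 0.15, 0.02, 0.08, 0.13, 0.04.
The Coastal Zone: 0.4600×37.47 + 0.1200×27.49 + 0.1500×37.48 + 0.0200×22.05 + 0.0800×18.57 + 0.1300×16.37 + 0.0400×7.20 = 30.4997 per 10000.
The Metro Area: 0.4600×31.51 + 0.1200×27.69 + 0.1500×39.96 + 0.0200×23.63 + 0.0800×19.26 + 0.1300×13.79 + 0.0400×6.75 = 27.8875 per 10000.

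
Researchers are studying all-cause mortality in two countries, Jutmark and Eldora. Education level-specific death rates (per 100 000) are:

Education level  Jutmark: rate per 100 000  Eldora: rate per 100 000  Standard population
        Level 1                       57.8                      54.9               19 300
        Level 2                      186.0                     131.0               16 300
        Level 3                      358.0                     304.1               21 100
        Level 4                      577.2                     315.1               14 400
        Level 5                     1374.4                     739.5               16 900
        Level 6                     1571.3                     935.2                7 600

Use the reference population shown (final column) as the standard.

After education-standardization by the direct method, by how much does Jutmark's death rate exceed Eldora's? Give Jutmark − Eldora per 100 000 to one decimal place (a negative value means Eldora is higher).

224.1

Standard total = 95 600; weights = 0.2019, 0.1705, 0.2207, 0.1506, 0.1768, 0.0795.
Jutmark: 0.2019×57.8 + 0.1705×186.0 + 0.2207×358.0 + 0.1506×577.2 + 0.1768×1374.4 + 0.0795×1571.3 = 577.2182 per 100 000.
Eldora: 0.2019×54.9 + 0.1705×131.0 + 0.2207×304.1 + 0.1506×315.1 + 0.1768×739.5 + 0.0795×935.2 = 353.0742 per 100 000.
Difference = 577.2182 − 353.0742 = 224.1440.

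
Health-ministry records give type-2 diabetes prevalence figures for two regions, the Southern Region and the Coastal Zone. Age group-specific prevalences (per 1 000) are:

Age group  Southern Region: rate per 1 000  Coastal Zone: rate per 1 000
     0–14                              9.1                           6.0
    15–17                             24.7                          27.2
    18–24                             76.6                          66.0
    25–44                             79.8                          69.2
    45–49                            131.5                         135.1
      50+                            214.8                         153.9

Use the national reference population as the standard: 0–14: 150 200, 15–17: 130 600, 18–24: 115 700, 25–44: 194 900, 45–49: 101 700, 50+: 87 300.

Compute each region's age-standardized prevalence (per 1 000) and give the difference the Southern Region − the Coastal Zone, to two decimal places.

10.74

Standard total = 780 400; weights = 0.1925, 0.1674, 0.1483, 0.2497, 0.1303, 0.1119.
The Southern Region: 0.1925×9.1 + 0.1674×24.7 + 0.1483×76.6 + 0.2497×79.8 + 0.1303×131.5 + 0.1119×214.8 = 78.3366 per 1 000.
The Coastal Zone: 0.1925×6.0 + 0.1674×27.2 + 0.1483×66.0 + 0.2497×69.2 + 0.1303×135.1 + 0.1119×153.9 = 67.5960 per 1 000.
Difference = 78.3366 − 67.5960 = 10.7406.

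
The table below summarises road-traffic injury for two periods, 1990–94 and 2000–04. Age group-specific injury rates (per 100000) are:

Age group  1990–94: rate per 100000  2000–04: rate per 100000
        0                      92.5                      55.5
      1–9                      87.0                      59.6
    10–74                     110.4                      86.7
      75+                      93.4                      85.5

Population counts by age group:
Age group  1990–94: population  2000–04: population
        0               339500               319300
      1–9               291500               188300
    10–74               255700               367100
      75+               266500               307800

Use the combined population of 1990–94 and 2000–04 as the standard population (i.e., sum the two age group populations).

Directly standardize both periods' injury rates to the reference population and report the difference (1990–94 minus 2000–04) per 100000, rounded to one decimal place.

Combined standard total = 2335700; weights = 0.2821, 0.2054, 0.2666, 0.2459.
1990–94: 0.2821×92.5 + 0.2054×87.0 + 0.2666×110.4 + 0.2459×93.4 = 96.3644 per 100000.
2000–04: 0.2821×55.5 + 0.2054×59.6 + 0.2666×86.7 + 0.2459×85.5 = 72.0379 per 100000.
Difference = 96.3644 − 72.0379 = 24.3265.

24.3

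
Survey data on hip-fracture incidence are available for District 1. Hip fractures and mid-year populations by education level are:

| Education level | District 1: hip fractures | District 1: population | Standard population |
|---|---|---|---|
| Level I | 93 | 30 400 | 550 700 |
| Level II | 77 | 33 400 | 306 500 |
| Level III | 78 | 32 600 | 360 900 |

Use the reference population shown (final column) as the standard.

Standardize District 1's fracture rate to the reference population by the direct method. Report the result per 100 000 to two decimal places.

Education-specific rates per 100 000 for District 1: 305.92, 230.54, 239.26.
Standard total = 1 218 100; weights = 0.4521, 0.2516, 0.2963.
Standardized rate: 0.4521×305.92 + 0.2516×230.54 + 0.2963×239.26 = 267.2040 per 100 000.

267.20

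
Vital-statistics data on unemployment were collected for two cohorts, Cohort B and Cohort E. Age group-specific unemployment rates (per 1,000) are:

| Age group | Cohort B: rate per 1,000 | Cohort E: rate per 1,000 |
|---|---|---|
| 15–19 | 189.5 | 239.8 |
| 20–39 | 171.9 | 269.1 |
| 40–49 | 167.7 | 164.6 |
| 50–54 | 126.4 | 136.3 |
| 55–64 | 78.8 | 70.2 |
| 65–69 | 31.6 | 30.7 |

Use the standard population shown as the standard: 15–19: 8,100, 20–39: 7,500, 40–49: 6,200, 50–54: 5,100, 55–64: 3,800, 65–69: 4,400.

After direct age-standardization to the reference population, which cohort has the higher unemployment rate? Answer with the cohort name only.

Standard total = 35,100; weights = 0.2308, 0.2137, 0.1766, 0.1453, 0.1083, 0.1254.
Cohort B: 0.2308×189.5 + 0.2137×171.9 + 0.1766×167.7 + 0.1453×126.4 + 0.1083×78.8 + 0.1254×31.6 = 140.9419 per 1,000.
Cohort E: 0.2308×239.8 + 0.2137×269.1 + 0.1766×164.6 + 0.1453×136.3 + 0.1083×70.2 + 0.1254×30.7 = 173.1658 per 1,000.

Cohort E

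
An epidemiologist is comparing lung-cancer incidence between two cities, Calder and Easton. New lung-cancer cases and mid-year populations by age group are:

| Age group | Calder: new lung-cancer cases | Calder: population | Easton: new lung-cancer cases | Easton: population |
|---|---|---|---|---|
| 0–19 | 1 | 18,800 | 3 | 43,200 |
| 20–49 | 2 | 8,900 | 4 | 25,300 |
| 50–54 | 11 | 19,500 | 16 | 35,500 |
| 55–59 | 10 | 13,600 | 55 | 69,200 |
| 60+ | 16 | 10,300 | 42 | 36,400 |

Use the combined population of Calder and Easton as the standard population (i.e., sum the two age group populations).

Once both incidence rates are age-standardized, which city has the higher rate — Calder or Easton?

Age-specific rates per 100,000 for Calder: 5.32, 22.47, 56.41, 73.53, 155.34.
For Easton: 6.94, 15.81, 45.07, 79.48, 115.38.
Combined standard total = 280,700; weights = 0.2209, 0.1218, 0.1959, 0.2950, 0.1664.
Calder: 0.2209×5.32 + 0.1218×22.47 + 0.1959×56.41 + 0.2950×73.53 + 0.1664×155.34 = 62.4991 per 100,000.
Easton: 0.2209×6.94 + 0.1218×15.81 + 0.1959×45.07 + 0.2950×79.48 + 0.1664×115.38 = 54.9324 per 100,000.
The crude rates (56.26 vs 57.25) would put Easton higher, but that reflects its age composition; once standardized to a common age structure, Calder has the higher underlying rate.

Calder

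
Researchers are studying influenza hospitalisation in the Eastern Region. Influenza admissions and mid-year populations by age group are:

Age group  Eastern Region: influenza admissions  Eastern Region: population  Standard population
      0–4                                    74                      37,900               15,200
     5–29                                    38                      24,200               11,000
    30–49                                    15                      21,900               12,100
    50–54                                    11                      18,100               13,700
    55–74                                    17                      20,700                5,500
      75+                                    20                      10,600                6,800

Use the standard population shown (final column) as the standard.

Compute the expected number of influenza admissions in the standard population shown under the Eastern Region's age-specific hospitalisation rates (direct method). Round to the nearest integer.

81

Age-specific rates per 100,000 for the Eastern Region: 195.25, 157.02, 68.49, 60.77, 82.13, 188.68.
Expected influenza admissions = Σ (standard pop × age-specific rate ÷ 100,000)
= 15,200×195.25/100,000 + 11,000×157.02/100,000 + 12,100×68.49/100,000 + 13,700×60.77/100,000 + 5,500×82.13/100,000 + 6,800×188.68/100,000
= 29.68 + 17.27 + 8.29 + 8.33 + 4.52 + 12.83 = 80.91.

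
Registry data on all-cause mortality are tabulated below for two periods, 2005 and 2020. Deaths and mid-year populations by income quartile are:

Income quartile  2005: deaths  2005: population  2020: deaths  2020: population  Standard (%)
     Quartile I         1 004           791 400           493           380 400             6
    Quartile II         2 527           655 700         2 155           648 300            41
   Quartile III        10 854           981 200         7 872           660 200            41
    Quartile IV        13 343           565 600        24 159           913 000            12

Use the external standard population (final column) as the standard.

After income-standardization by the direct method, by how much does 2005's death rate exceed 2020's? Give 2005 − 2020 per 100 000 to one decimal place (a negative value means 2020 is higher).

-48.2

Income-specific rates per 100 000 for 2005: 126.86, 385.39, 1106.20, 2359.09.
For 2020: 129.60, 332.41, 1192.37, 2646.11.
Standard weights: 0.06, 0.41, 0.41, 0.12.
2005: 0.0600×126.86 + 0.4100×385.39 + 0.4100×1106.20 + 0.1200×2359.09 = 902.2527 per 100 000.
2020: 0.0600×129.60 + 0.4100×332.41 + 0.4100×1192.37 + 0.1200×2646.11 = 950.4667 per 100 000.
Difference = 902.2527 − 950.4667 = -48.2140.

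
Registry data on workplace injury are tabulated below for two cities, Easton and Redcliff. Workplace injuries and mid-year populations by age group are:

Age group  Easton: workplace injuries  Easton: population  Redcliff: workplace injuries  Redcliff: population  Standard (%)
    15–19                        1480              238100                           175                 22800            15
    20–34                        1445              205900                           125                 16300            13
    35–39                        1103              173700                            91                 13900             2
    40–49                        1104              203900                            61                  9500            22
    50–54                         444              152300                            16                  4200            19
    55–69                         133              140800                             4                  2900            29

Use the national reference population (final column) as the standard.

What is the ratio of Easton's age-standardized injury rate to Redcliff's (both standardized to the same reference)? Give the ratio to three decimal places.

Age-specific rates per 10000 for Easton: 62.16, 70.18, 63.50, 54.14, 29.15, 9.45.
For Redcliff: 76.75, 76.69, 65.47, 64.21, 38.10, 13.79.
Standard weights: 0.15, 0.13, 0.02, 0.22, 0.19, 0.29.
Easton: 0.1500×62.16 + 0.1300×70.18 + 0.0200×63.50 + 0.2200×54.14 + 0.1900×29.15 + 0.2900×9.45 = 39.9073 per 10000.
Redcliff: 0.1500×76.75 + 0.1300×76.69 + 0.0200×65.47 + 0.2200×64.21 + 0.1900×38.10 + 0.2900×13.79 = 48.1562 per 10000.
Ratio = 39.9073 ÷ 48.1562 = 0.82870.

0.829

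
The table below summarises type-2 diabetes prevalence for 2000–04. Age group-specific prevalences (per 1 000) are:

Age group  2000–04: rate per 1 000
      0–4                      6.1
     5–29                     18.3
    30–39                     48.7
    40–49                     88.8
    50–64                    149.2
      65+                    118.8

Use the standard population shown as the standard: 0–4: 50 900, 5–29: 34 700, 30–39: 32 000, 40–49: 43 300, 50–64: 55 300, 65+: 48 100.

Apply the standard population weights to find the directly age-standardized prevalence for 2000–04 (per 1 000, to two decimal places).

76.86

Standard total = 264 300; weights = 0.1926, 0.1313, 0.1211, 0.1638, 0.2092, 0.1820.
Standardized rate: 0.1926×6.1 + 0.1313×18.3 + 0.1211×48.7 + 0.1638×88.8 + 0.2092×149.2 + 0.1820×118.8 = 76.8596 per 1 000.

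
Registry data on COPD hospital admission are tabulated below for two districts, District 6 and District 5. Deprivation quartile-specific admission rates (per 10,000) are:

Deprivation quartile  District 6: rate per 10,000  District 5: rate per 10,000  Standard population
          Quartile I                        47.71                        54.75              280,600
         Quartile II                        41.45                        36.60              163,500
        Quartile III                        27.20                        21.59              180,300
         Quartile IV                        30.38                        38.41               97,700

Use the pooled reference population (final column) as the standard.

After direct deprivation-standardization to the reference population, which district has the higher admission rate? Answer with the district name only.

District 5

Standard total = 722,100; weights = 0.3886, 0.2264, 0.2497, 0.1353.
District 6: 0.3886×47.71 + 0.2264×41.45 + 0.2497×27.20 + 0.1353×30.38 = 38.8267 per 10,000.
District 5: 0.3886×54.75 + 0.2264×36.60 + 0.2497×21.59 + 0.1353×38.41 = 40.1500 per 10,000.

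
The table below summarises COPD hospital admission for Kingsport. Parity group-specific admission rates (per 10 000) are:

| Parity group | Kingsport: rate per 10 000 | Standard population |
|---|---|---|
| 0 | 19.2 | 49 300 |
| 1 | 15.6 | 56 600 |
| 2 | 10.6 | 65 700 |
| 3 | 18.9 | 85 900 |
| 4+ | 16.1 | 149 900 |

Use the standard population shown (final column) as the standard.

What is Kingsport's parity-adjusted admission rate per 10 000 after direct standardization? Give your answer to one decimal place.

Standard total = 407 400; weights = 0.1210, 0.1389, 0.1613, 0.2108, 0.3679.
Standardized rate: 0.1210×19.2 + 0.1389×15.6 + 0.1613×10.6 + 0.2108×18.9 + 0.3679×16.1 = 16.1091 per 10 000.

16.1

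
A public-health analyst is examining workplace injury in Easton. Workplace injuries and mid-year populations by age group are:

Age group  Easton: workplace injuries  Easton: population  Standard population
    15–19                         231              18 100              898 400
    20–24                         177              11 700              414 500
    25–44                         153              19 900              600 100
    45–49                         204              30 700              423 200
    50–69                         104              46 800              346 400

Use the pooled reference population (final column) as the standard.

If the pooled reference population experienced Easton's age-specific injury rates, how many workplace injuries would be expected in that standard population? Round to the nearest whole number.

Age-specific rates per 10 000 for Easton: 127.62, 151.28, 76.88, 66.45, 22.22.
Expected workplace injuries = Σ (standard pop × age-specific rate ÷ 10 000)
= 898 400×127.62/10 000 + 414 500×151.28/10 000 + 600 100×76.88/10 000 + 423 200×66.45/10 000 + 346 400×22.22/10 000
= 11465.77 + 6270.64 + 4613.83 + 2812.14 + 769.78 = 25932.16.

25932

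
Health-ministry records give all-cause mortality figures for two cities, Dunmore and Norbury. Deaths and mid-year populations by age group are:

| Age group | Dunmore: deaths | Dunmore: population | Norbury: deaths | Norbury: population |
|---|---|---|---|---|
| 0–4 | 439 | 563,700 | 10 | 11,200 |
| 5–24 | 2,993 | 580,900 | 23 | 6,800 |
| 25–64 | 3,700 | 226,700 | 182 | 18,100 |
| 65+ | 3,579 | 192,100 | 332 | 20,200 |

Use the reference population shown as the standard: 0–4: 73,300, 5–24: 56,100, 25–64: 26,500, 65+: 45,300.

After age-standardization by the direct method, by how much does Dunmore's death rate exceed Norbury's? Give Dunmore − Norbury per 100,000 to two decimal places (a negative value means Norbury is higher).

Age-specific rates per 100,000 for Dunmore: 77.88, 515.23, 1632.11, 1863.09.
For Norbury: 89.29, 338.24, 1005.52, 1643.56.
Standard total = 201,200; weights = 0.3643, 0.2788, 0.1317, 0.2251.
Dunmore: 0.3643×77.88 + 0.2788×515.23 + 0.1317×1632.11 + 0.2251×1863.09 = 806.4723 per 100,000.
Norbury: 0.3643×89.29 + 0.2788×338.24 + 0.1317×1005.52 + 0.2251×1643.56 = 629.3217 per 100,000.
Difference = 806.4723 − 629.3217 = 177.1507.

177.15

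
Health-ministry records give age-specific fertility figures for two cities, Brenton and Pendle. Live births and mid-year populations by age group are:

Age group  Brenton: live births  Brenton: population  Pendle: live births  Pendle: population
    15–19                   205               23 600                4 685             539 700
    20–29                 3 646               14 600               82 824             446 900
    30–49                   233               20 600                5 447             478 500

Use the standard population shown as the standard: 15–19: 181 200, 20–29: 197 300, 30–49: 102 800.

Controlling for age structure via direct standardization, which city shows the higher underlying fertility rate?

Brenton

Age-specific rates per 1 000 for Brenton: 8.686, 249.726, 11.311.
For Pendle: 8.681, 185.330, 11.383.
Standard total = 481 300; weights = 0.3765, 0.4099, 0.2136.
Brenton: 0.3765×8.686 + 0.4099×249.726 + 0.2136×11.311 = 108.0567 per 1 000.
Pendle: 0.3765×8.681 + 0.4099×185.330 + 0.2136×11.383 = 81.6721 per 1 000.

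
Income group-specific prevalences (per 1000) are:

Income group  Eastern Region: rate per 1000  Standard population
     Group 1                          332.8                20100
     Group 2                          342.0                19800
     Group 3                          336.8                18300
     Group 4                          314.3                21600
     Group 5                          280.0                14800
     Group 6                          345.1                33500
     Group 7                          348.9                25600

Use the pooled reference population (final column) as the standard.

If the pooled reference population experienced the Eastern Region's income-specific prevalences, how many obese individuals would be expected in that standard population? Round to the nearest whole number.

51050

Expected obese individuals = Σ (standard pop × income-specific rate ÷ 1000)
= 20100×332.8/1000 + 19800×342.0/1000 + 18300×336.8/1000 + 21600×314.3/1000 + 14800×280.0/1000 + 33500×345.1/1000 + 25600×348.9/1000
= 6689.28 + 6771.60 + 6163.44 + 6788.88 + 4144.00 + 11560.85 + 8931.84 = 51049.89.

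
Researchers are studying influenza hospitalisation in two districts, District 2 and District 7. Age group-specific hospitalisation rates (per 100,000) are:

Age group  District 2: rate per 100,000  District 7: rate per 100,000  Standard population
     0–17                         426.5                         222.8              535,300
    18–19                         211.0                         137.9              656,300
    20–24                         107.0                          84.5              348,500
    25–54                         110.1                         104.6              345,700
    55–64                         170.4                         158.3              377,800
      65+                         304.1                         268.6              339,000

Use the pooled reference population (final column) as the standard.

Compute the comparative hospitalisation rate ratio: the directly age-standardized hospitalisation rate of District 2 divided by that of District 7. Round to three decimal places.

Standard total = 2,602,600; weights = 0.2057, 0.2522, 0.1339, 0.1328, 0.1452, 0.1303.
District 2: 0.2057×426.5 + 0.2522×211.0 + 0.1339×107.0 + 0.1328×110.1 + 0.1452×170.4 + 0.1303×304.1 = 234.2284 per 100,000.
District 7: 0.2057×222.8 + 0.2522×137.9 + 0.1339×84.5 + 0.1328×104.6 + 0.1452×158.3 + 0.1303×268.6 = 163.7740 per 100,000.
Ratio = 234.2284 ÷ 163.7740 = 1.43019.

1.430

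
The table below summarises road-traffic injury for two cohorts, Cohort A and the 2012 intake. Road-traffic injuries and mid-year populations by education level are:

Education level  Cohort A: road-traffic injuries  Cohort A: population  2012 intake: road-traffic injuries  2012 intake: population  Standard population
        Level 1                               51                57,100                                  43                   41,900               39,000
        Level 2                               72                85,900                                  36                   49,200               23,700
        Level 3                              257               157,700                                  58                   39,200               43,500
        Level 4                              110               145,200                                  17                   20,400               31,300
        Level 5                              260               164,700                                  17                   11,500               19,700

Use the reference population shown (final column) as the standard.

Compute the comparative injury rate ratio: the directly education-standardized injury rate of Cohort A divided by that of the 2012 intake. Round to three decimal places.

1.020

Education-specific rates per 100,000 for Cohort A: 89.32, 83.82, 162.97, 75.76, 157.86.
For the 2012 intake: 102.63, 73.17, 147.96, 83.33, 147.83.
Standard total = 157,200; weights = 0.2481, 0.1508, 0.2767, 0.1991, 0.1253.
Cohort A: 0.2481×89.32 + 0.1508×83.82 + 0.2767×162.97 + 0.1991×75.76 + 0.1253×157.86 = 114.7587 per 100,000.
The 2012 intake: 0.2481×102.63 + 0.1508×73.17 + 0.2767×147.96 + 0.1991×83.33 + 0.1253×147.83 = 112.5526 per 100,000.
Ratio = 114.7587 ÷ 112.5526 = 1.01960.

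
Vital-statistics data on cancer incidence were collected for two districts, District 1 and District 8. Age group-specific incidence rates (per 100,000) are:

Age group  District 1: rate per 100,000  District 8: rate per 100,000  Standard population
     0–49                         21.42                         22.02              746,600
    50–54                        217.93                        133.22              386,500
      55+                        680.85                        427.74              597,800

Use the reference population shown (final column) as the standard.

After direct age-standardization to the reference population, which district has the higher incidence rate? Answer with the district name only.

District 1

Standard total = 1,730,900; weights = 0.4313, 0.2233, 0.3454.
District 1: 0.4313×21.42 + 0.2233×217.93 + 0.3454×680.85 = 293.0465 per 100,000.
District 8: 0.4313×22.02 + 0.2233×133.22 + 0.3454×427.74 = 186.9736 per 100,000.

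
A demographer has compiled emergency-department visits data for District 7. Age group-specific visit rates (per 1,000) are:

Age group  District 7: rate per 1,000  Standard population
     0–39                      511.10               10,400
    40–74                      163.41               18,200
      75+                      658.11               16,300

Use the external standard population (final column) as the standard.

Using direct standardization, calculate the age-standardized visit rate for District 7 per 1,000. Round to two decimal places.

Standard total = 44,900; weights = 0.2316, 0.4053, 0.3630.
Standardized rate: 0.2316×511.10 + 0.4053×163.41 + 0.3630×658.11 = 423.5344 per 1,000.

423.53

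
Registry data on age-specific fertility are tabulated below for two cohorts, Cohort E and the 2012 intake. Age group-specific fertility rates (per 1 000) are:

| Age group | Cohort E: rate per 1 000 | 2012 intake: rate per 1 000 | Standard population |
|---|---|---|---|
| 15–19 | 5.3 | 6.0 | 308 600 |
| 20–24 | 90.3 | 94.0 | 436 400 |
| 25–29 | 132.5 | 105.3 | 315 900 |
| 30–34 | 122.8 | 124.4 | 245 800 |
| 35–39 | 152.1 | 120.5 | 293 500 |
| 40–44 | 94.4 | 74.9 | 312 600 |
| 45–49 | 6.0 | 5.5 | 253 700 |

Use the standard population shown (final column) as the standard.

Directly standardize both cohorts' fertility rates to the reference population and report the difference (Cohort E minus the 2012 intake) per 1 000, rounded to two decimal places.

10.09

Standard total = 2 166 500; weights = 0.1424, 0.2014, 0.1458, 0.1135, 0.1355, 0.1443, 0.1171.
Cohort E: 0.1424×5.3 + 0.2014×90.3 + 0.1458×132.5 + 0.1135×122.8 + 0.1355×152.1 + 0.1443×94.4 + 0.1171×6.0 = 87.1251 per 1 000.
The 2012 intake: 0.1424×6.0 + 0.2014×94.0 + 0.1458×105.3 + 0.1135×124.4 + 0.1355×120.5 + 0.1443×74.9 + 0.1171×5.5 = 77.0325 per 1 000.
Difference = 87.1251 − 77.0325 = 10.0926.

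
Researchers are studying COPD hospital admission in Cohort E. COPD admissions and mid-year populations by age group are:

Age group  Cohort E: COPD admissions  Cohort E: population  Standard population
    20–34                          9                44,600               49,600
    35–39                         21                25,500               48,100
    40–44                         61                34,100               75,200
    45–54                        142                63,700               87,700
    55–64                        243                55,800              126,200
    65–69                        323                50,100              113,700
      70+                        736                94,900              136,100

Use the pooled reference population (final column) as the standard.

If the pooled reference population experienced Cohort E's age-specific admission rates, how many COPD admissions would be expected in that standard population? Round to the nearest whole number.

Age-specific rates per 10,000 for Cohort E: 2.02, 8.24, 17.89, 22.29, 43.55, 64.47, 77.56.
Expected COPD admissions = Σ (standard pop × age-specific rate ÷ 10,000)
= 49,600×2.02/10,000 + 48,100×8.24/10,000 + 75,200×17.89/10,000 + 87,700×22.29/10,000 + 126,200×43.55/10,000 + 113,700×64.47/10,000 + 136,100×77.56/10,000
= 10.01 + 39.61 + 134.52 + 195.50 + 549.58 + 733.04 + 1055.53 = 2717.79.

2718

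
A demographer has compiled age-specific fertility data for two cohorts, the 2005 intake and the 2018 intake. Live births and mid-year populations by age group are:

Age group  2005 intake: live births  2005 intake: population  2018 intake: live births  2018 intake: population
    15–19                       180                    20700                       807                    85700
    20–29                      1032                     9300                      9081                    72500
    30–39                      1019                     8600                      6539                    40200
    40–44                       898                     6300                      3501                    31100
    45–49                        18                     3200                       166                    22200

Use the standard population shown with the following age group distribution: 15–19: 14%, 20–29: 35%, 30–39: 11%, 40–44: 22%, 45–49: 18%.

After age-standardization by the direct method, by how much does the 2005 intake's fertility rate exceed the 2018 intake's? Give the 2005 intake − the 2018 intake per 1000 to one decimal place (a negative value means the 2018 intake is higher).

-3.7

Age-specific rates per 1000 for the 2005 intake: 8.696, 110.968, 118.488, 142.540, 5.625.
For the 2018 intake: 9.417, 125.255, 162.662, 112.572, 7.477.
Standard weights: 0.14, 0.35, 0.11, 0.22, 0.18.
The 2005 intake: 0.1400×8.696 + 0.3500×110.968 + 0.1100×118.488 + 0.2200×142.540 + 0.1800×5.625 = 85.4611 per 1000.
The 2018 intake: 0.1400×9.417 + 0.3500×125.255 + 0.1100×162.662 + 0.2200×112.572 + 0.1800×7.477 = 89.1623 per 1000.
Difference = 85.4611 − 89.1623 = -3.7012.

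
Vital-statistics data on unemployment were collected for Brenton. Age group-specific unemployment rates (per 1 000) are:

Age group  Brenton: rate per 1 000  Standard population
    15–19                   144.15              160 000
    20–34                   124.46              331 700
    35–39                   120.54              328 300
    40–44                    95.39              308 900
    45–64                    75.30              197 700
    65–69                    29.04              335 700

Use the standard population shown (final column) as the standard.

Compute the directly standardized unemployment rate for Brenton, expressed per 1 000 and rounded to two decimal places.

Standard total = 1 662 300; weights = 0.0963, 0.1995, 0.1975, 0.1858, 0.1189, 0.2019.
Standardized rate: 0.0963×144.15 + 0.1995×124.46 + 0.1975×120.54 + 0.1858×95.39 + 0.1189×75.30 + 0.2019×29.04 = 95.0624 per 1 000.

95.06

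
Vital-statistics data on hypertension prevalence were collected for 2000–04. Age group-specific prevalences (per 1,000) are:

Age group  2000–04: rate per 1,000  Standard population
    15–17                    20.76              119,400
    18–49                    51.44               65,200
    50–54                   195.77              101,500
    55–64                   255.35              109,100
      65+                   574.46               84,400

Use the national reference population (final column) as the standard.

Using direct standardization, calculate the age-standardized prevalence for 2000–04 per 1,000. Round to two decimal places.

Standard total = 479,600; weights = 0.2490, 0.1359, 0.2116, 0.2275, 0.1760.
Standardized rate: 0.2490×20.76 + 0.1359×51.44 + 0.2116×195.77 + 0.2275×255.35 + 0.1760×574.46 = 212.7740 per 1,000.

212.77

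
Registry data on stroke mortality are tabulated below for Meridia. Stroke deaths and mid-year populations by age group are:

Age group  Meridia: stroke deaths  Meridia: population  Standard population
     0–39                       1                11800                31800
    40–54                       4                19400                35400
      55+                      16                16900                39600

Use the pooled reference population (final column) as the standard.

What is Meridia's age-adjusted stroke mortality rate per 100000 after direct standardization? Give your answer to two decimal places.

44.46

Age-specific rates per 100000 for Meridia: 8.47, 20.62, 94.67.
Standard total = 106800; weights = 0.2978, 0.3315, 0.3708.
Standardized rate: 0.2978×8.47 + 0.3315×20.62 + 0.3708×94.67 = 44.4616 per 100000.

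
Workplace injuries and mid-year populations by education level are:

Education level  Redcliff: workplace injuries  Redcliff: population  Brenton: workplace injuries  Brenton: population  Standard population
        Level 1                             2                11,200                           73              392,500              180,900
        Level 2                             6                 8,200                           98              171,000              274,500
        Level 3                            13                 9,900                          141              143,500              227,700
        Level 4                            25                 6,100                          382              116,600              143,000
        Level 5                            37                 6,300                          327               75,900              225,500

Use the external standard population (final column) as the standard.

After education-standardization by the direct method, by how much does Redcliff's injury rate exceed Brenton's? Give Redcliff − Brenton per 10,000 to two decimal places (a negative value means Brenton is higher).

Education-specific rates per 10,000 for Redcliff: 1.79, 7.32, 13.13, 40.98, 58.73.
For Brenton: 1.86, 5.73, 9.83, 32.76, 43.08.
Standard total = 1,051,600; weights = 0.1720, 0.2610, 0.2165, 0.1360, 0.2144.
Redcliff: 0.1720×1.79 + 0.2610×7.32 + 0.2165×13.13 + 0.1360×40.98 + 0.2144×58.73 = 23.2273 per 10,000.
Brenton: 0.1720×1.86 + 0.2610×5.73 + 0.2165×9.83 + 0.1360×32.76 + 0.2144×43.08 = 17.6370 per 10,000.
Difference = 23.2273 − 17.6370 = 5.5904.

5.59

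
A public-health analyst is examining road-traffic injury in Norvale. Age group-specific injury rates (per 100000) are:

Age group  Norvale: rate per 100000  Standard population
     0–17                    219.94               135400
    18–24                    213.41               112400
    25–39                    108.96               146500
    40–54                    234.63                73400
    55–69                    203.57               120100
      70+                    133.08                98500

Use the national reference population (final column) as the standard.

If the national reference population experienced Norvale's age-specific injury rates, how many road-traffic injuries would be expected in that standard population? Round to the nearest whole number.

1245

Expected road-traffic injuries = Σ (standard pop × age-specific rate ÷ 100000)
= 135400×219.94/100000 + 112400×213.41/100000 + 146500×108.96/100000 + 73400×234.63/100000 + 120100×203.57/100000 + 98500×133.08/100000
= 297.80 + 239.87 + 159.63 + 172.22 + 244.49 + 131.08 = 1245.09.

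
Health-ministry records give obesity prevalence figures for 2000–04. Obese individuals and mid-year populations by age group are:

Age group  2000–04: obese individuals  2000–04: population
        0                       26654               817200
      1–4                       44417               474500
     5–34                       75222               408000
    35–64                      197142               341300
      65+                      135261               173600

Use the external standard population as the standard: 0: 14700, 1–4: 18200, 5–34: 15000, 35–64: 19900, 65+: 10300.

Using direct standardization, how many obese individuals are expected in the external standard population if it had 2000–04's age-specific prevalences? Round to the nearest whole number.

24469

Age-specific rates per 1000 for 2000–04: 32.616, 93.608, 184.368, 577.621, 779.153.
Expected obese individuals = Σ (standard pop × age-specific rate ÷ 1000)
= 14700×32.616/1000 + 18200×93.608/1000 + 15000×184.368/1000 + 19900×577.621/1000 + 10300×779.153/1000
= 479.46 + 1703.67 + 2765.51 + 11494.66 + 8025.28 = 24468.57.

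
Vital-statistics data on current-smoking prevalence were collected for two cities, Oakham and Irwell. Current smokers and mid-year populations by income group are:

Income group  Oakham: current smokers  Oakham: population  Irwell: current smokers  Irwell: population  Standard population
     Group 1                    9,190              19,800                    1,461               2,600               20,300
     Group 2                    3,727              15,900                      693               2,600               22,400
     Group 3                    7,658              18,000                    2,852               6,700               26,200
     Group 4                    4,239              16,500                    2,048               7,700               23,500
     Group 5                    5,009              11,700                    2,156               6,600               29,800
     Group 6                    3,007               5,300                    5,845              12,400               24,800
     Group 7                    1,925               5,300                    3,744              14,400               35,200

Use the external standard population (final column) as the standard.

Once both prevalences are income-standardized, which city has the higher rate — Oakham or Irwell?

Oakham

Income-specific rates per 1,000 for Oakham: 464.141, 234.403, 425.444, 256.909, 428.120, 567.358, 363.208.
For Irwell: 561.923, 266.538, 425.672, 265.974, 326.667, 471.371, 260.000.
Standard total = 182,200; weights = 0.1114, 0.1229, 0.1438, 0.1290, 0.1636, 0.1361, 0.1932.
Oakham: 0.1114×464.141 + 0.1229×234.403 + 0.1438×425.444 + 0.1290×256.909 + 0.1636×428.120 + 0.1361×567.358 + 0.1932×363.208 = 392.2616 per 1,000.
Irwell: 0.1114×561.923 + 0.1229×266.538 + 0.1438×425.672 + 0.1290×265.974 + 0.1636×326.667 + 0.1361×471.371 + 0.1932×260.000 = 358.7110 per 1,000.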